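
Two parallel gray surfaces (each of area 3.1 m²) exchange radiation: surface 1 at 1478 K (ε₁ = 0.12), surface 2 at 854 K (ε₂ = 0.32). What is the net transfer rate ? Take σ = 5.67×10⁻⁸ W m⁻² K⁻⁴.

Q ≈ 71300 W

For two large parallel gray plates, q = σ(T₁⁴ − T₂⁴) / (1/ε₁ + 1/ε₂ − 1).
1/ε₁ + 1/ε₂ − 1 = 1/0.12 + 1/0.32 − 1 = 10.46.
T₁⁴ − T₂⁴ = 4.77×10^12 − 5.32×10^11 = 4.24×10^12 K⁴.
q = 5.67×10⁻⁸ × 4.24×10^12 / 10.46 = 23000 W/m².
Q = q·A = 23000 × 3.1 = 71300 W.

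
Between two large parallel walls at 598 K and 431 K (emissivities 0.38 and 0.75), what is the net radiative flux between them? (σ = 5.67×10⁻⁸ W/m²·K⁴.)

q ≈ 1790 W/m²

For two large parallel gray plates, q = σ(T₁⁴ − T₂⁴) / (1/ε₁ + 1/ε₂ − 1).
1/ε₁ + 1/ε₂ − 1 = 1/0.38 + 1/0.75 − 1 = 2.965.
T₁⁴ − T₂⁴ = 1.28×10^11 − 3.45×10^10 = 9.34×10^10 K⁴.
q = 5.67×10⁻⁸ × 9.34×10^10 / 2.965 = 1790 W/m².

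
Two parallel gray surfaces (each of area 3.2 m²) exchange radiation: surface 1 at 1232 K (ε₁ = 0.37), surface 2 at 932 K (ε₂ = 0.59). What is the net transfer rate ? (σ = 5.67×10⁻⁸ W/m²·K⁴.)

Q ≈ 82700 W

For two large parallel gray plates, q = σ(T₁⁴ − T₂⁴) / (1/ε₁ + 1/ε₂ − 1).
1/ε₁ + 1/ε₂ − 1 = 1/0.37 + 1/0.59 − 1 = 3.398.
T₁⁴ − T₂⁴ = 2.30×10^12 − 7.55×10^11 = 1.55×10^12 K⁴.
q = 5.67×10⁻⁸ × 1.55×10^12 / 3.398 = 25900 W/m².
Q = q·A = 25900 × 3.2 = 82700 W.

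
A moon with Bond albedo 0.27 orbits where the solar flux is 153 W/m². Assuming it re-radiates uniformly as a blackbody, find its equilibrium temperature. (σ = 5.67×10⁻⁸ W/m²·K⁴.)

T ≈ 149 K

Power absorbed = (1−a)S·πR²; power emitted = 4πR²σT⁴. Equating and cancelling πR²:
T = ((1−a)S / 4σ)^(1/4) = (112 / (4 × 5.67×10⁻⁸))^(1/4) = (4.92×10^8)^(1/4).
T = 149 K.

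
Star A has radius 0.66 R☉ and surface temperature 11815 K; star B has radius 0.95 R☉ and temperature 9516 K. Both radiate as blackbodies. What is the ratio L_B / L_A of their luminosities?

L_B/L_A ≈ 0.872

L = 4πR²σT⁴ ∝ R²T⁴, so L_B/L_A = (0.95/0.66)² × (9516/11815)⁴ = 2.07 × 0.421 = 0.872.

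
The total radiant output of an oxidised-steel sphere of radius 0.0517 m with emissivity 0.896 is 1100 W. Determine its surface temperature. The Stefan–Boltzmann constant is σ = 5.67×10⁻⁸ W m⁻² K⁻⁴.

A = 4πr² = 4π × (0.0517)² = 0.0336 m².
From P = εσAT⁴, T = (P / εσA)^(1/4) = (1100 / (0.896 × 5.67×10⁻⁸ × 0.0336))^(1/4).
T = (6.45×10^11)^(1/4) = 896 K.

T ≈ 896 K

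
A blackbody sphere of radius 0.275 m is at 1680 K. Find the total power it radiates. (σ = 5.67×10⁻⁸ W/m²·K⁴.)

P ≈ 4.29×10^5 W

A = 4πr² = 4π × (0.275)² = 0.950 m².
P = σAT⁴ = 5.67×10⁻⁸ × 0.950 × (1680)⁴ = 5.67×10⁻⁸ × 0.950 × 7.97×10^12.
P = 4.29×10^5 W.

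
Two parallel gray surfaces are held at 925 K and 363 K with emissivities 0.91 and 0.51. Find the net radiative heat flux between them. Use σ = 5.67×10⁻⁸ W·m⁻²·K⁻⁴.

For two large parallel gray plates, q = σ(T₁⁴ − T₂⁴) / (1/ε₁ + 1/ε₂ − 1).
1/ε₁ + 1/ε₂ − 1 = 1/0.91 + 1/0.51 − 1 = 2.060.
T₁⁴ − T₂⁴ = 7.32×10^11 − 1.74×10^10 = 7.15×10^11 K⁴.
q = 5.67×10⁻⁸ × 7.15×10^11 / 2.060 = 19700 W/m².

q ≈ 19700 W/m²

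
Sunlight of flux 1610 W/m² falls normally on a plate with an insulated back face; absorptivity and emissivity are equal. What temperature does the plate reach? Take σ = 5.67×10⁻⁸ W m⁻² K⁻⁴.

Absorbed flux αS = emitted flux εσT⁴ (one radiating face); with α = ε, T = (S/σ)^(1/4).
T = (1610 / 5.67×10⁻⁸)^(1/4) = (2.84×10^10)^(1/4).
T = 410 K.

T ≈ 410 K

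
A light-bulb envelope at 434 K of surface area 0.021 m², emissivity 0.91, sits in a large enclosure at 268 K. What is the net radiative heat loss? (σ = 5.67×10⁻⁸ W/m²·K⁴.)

Q = εσA(T⁴ − T_s⁴). T⁴ − T_s⁴ = (434)⁴ − (268)⁴ = 3.55×10^10 − 5.16×10^9 = 3.03×10^10 K⁴.
Q = 0.91 × 5.67×10⁻⁸ × 0.0210 × 3.03×10^10 = 32.9 W.

Q ≈ 32.9 W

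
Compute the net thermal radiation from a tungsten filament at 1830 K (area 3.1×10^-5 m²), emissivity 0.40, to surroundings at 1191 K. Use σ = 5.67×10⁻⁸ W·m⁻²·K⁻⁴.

Q ≈ 6.47 W

Q = εσA(T⁴ − T_s⁴). T⁴ − T_s⁴ = (1830)⁴ − (1191)⁴ = 1.12×10^13 − 2.01×10^12 = 9.20×10^12 K⁴.
Q = 0.40 × 5.67×10⁻⁸ × 3.10×10^-5 × 9.20×10^12 = 6.47 W.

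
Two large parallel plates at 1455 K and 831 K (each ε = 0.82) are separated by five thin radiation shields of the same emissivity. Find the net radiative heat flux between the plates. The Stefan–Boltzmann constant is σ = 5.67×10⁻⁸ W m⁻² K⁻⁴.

q ≈ 26300 W/m²

Each of the 6 gaps contributes resistance (2/ε − 1) = 2/0.82 − 1 = 1.439; total = 8.634.
q = σ(T₁⁴ − T₂⁴) / 8.634 = 5.67×10⁻⁸ × 4.00×10^12 / 8.634 = 26300 W/m².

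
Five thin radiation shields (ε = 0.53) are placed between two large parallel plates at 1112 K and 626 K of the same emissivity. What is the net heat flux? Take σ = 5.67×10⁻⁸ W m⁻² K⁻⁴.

q ≈ 4690 W/m²

Each of the 6 gaps contributes resistance (2/ε − 1) = 2/0.53 − 1 = 2.774; total = 16.64.
q = σ(T₁⁴ − T₂⁴) / 16.64 = 5.67×10⁻⁸ × 1.38×10^12 / 16.64 = 4690 W/m².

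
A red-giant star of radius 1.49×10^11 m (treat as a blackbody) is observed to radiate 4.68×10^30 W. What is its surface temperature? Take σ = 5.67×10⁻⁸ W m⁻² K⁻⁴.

A = 4πr² = 4π × (1.49×10^11)² = 2.79×10^23 m².
From P = σAT⁴, T = (P / σA)^(1/4) = (4.68×10^30 / (5.67×10⁻⁸ × 2.79×10^23))^(1/4).
T = (2.96×10^14)^(1/4) = 4150 K.

T ≈ 4150 K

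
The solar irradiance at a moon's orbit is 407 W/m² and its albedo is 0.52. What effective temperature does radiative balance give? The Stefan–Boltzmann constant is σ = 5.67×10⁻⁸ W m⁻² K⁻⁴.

Power absorbed = (1−a)S·πR²; power emitted = 4πR²σT⁴. Equating and cancelling πR²:
T = ((1−a)S / 4σ)^(1/4) = (195 / (4 × 5.67×10⁻⁸))^(1/4) = (8.61×10^8)^(1/4).
T = 171 K.

T ≈ 171 K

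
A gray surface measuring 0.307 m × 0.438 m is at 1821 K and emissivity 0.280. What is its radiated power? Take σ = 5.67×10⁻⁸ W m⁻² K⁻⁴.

A = 0.307 × 0.438 = 0.134 m².
Stefan–Boltzmann: P = εσAT⁴ = 0.280 × 5.67×10⁻⁸ × 0.134 × (1821)⁴ = 0.280 × 5.67×10⁻⁸ × 0.134 × 1.10×10^13.
P = 23500 W.

P ≈ 23500 W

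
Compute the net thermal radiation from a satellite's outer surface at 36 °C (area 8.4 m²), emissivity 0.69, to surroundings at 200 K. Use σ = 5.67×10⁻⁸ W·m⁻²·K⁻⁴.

Q ≈ 2470 W

Convert: 36 °C = 309 K.
Q = εσA(T⁴ − T_s⁴). T⁴ − T_s⁴ = (309)⁴ − (200)⁴ = 9.12×10^9 − 1.60×10^9 = 7.52×10^9 K⁴.
Q = 0.69 × 5.67×10⁻⁸ × 8.40 × 7.52×10^9 = 2470 W.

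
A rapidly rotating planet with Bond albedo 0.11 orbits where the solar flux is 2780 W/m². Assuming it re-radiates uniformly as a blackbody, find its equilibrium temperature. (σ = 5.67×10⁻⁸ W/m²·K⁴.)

Power absorbed = (1−a)S·πR²; power emitted = 4πR²σT⁴. Equating and cancelling πR²:
T = ((1−a)S / 4σ)^(1/4) = (2470 / (4 × 5.67×10⁻⁸))^(1/4) = (1.09×10^10)^(1/4).
T = 323 K.

T ≈ 323 K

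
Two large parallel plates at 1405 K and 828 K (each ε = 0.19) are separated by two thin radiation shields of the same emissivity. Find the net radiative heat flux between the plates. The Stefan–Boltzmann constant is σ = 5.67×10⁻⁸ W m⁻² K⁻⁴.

q ≈ 6800 W/m²

Each of the 3 gaps contributes resistance (2/ε − 1) = 2/0.19 − 1 = 9.526; total = 28.58.
q = σ(T₁⁴ − T₂⁴) / 28.58 = 5.67×10⁻⁸ × 3.43×10^12 / 28.58 = 6800 W/m².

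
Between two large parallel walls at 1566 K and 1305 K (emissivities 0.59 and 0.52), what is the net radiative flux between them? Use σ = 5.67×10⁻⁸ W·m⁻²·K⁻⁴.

For two large parallel gray plates, q = σ(T₁⁴ − T₂⁴) / (1/ε₁ + 1/ε₂ − 1).
1/ε₁ + 1/ε₂ − 1 = 1/0.59 + 1/0.52 − 1 = 2.618.
T₁⁴ − T₂⁴ = 6.01×10^12 − 2.90×10^12 = 3.11×10^12 K⁴.
q = 5.67×10⁻⁸ × 3.11×10^12 / 2.618 = 67400 W/m².

q ≈ 67400 W/m²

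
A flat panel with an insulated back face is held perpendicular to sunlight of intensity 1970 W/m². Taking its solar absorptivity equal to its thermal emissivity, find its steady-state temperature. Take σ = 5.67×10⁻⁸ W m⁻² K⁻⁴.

T ≈ 432 K

Absorbed flux αS = emitted flux εσT⁴ (one radiating face); with α = ε, T = (S/σ)^(1/4).
T = (1970 / 5.67×10⁻⁸)^(1/4) = (3.47×10^10)^(1/4).
T = 432 K.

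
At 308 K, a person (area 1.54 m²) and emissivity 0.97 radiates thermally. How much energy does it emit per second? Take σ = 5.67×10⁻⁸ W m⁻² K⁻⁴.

P ≈ 762 W

P = εσAT⁴ = 0.97 × 5.67×10⁻⁸ × 1.54 × (308)⁴ = 0.97 × 5.67×10⁻⁸ × 1.54 × 9.00×10^9.
P = 762 W.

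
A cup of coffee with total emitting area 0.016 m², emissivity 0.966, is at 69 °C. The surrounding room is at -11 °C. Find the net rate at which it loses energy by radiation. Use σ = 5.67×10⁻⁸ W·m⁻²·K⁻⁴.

Convert: 69 °C = 342 K; -11 °C = 262 K.
Q = εσA(T⁴ − T_s⁴). T⁴ − T_s⁴ = (342)⁴ − (262)⁴ = 1.37×10^10 − 4.71×10^9 = 8.97×10^9 K⁴.
Q = 0.966 × 5.67×10⁻⁸ × 0.0160 × 8.97×10^9 = 7.86 W.

Q ≈ 7.86 W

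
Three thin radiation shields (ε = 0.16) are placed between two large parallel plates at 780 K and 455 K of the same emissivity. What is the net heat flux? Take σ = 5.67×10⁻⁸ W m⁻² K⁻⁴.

q ≈ 403 W/m²

Each of the 4 gaps contributes resistance (2/ε − 1) = 2/0.16 − 1 = 11.50; total = 46.00.
q = σ(T₁⁴ − T₂⁴) / 46.00 = 5.67×10⁻⁸ × 3.27×10^11 / 46.00 = 403 W/m².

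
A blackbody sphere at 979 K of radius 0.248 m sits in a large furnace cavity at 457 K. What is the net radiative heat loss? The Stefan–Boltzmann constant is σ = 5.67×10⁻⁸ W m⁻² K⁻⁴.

A = 4πr² = 4π × (0.248)² = 0.773 m².
Q = σA(T⁴ − T_s⁴). T⁴ − T_s⁴ = (979)⁴ − (457)⁴ = 9.19×10^11 − 4.36×10^10 = 8.75×10^11 K⁴.
Q = 5.67×10⁻⁸ × 0.773 × 8.75×10^11 = 38300 W.

Q ≈ 38300 W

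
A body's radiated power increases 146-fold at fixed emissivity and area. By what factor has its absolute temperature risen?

factor ≈ 3.48

P ∝ T⁴ ⇒ T ∝ P^(1/4), so T scales by (146)^(1/4) = 3.48.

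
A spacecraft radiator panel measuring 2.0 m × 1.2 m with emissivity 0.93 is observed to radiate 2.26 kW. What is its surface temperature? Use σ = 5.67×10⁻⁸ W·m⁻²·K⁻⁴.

A = 2.0 × 1.2 = 2.40 m².
From P = εσAT⁴, T = (P / εσA)^(1/4) = (2260 / (0.93 × 5.67×10⁻⁸ × 2.40))^(1/4).
T = (1.79×10^10)^(1/4) = 366 K.

T ≈ 366 K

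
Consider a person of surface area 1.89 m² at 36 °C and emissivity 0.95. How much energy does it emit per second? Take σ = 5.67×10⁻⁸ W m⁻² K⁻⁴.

36 °C = 309 K.
Stefan–Boltzmann: P = εσAT⁴ = 0.95 × 5.67×10⁻⁸ × 1.89 × (309)⁴ = 0.95 × 5.67×10⁻⁸ × 1.89 × 9.12×10^9.
P = 928 W.

P ≈ 928 W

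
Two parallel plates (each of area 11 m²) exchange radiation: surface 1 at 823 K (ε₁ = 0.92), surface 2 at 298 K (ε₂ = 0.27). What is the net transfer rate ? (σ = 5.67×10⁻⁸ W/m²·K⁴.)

For two large parallel gray plates, q = σ(T₁⁴ − T₂⁴) / (1/ε₁ + 1/ε₂ − 1).
1/ε₁ + 1/ε₂ − 1 = 1/0.92 + 1/0.27 − 1 = 3.791.
T₁⁴ − T₂⁴ = 4.59×10^11 − 7.89×10^9 = 4.51×10^11 K⁴.
q = 5.67×10⁻⁸ × 4.51×10^11 / 3.791 = 6740 W/m².
Q = q·A = 6740 × 11 = 74200 W.

Q ≈ 74200 W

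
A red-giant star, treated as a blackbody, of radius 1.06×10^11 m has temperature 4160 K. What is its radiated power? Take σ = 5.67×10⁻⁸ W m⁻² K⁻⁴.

A = 4πr² = 4π × (1.06×10^11)² = 1.41×10^23 m².
P = σAT⁴ = 5.67×10⁻⁸ × 1.41×10^23 × (4160)⁴ = 5.67×10⁻⁸ × 1.41×10^23 × 2.99×10^14.
P = 2.40×10^30 W.

P ≈ 2.40×10^30 W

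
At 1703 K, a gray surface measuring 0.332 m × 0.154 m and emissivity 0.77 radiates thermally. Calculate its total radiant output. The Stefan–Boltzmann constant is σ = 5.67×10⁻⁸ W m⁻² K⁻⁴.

P ≈ 18800 W

A = 0.332 × 0.154 = 0.0511 m².
Stefan–Boltzmann: P = εσAT⁴ = 0.77 × 5.67×10⁻⁸ × 0.0511 × (1703)⁴ = 0.77 × 5.67×10⁻⁸ × 0.0511 × 8.41×10^12.
P = 18800 W.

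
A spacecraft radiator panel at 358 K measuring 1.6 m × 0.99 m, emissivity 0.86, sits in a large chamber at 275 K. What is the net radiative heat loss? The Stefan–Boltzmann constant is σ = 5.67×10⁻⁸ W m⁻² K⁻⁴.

Q ≈ 827 W

A = 1.6 × 0.99 = 1.58 m².
Q = εσA(T⁴ − T_s⁴). T⁴ − T_s⁴ = (358)⁴ − (275)⁴ = 1.64×10^10 − 5.72×10^9 = 1.07×10^10 K⁴.
Q = 0.86 × 5.67×10⁻⁸ × 1.58 × 1.07×10^10 = 827 W.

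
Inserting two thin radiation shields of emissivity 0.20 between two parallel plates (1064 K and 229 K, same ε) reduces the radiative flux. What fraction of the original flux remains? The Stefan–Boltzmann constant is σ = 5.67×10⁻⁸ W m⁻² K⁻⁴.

ratio ≈ 0.333

With N identical shields there are N+1 = 3 gaps in series, each with the same radiative resistance, so the flux falls to 1/(N+1) of its unshielded value.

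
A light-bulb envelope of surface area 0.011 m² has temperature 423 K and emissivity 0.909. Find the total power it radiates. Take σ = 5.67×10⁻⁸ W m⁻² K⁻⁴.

P ≈ 18.2 W

P = εσAT⁴ = 0.909 × 5.67×10⁻⁸ × 0.0110 × (423)⁴ = 0.909 × 5.67×10⁻⁸ × 0.0110 × 3.20×10^10.
P = 18.2 W.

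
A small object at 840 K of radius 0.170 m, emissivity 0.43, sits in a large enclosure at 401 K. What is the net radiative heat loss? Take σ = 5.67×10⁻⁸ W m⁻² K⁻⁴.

Q ≈ 4180 W

A = 4πr² = 4π × (0.170)² = 0.363 m².
Q = εσA(T⁴ − T_s⁴). T⁴ − T_s⁴ = (840)⁴ − (401)⁴ = 4.98×10^11 − 2.59×10^10 = 4.72×10^11 K⁴.
Q = 0.43 × 5.67×10⁻⁸ × 0.363 × 4.72×10^11 = 4180 W.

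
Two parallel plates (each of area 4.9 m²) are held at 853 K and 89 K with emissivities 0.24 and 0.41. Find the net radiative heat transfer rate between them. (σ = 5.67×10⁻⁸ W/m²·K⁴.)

For two large parallel gray plates, q = σ(T₁⁴ − T₂⁴) / (1/ε₁ + 1/ε₂ − 1).
1/ε₁ + 1/ε₂ − 1 = 1/0.24 + 1/0.41 − 1 = 5.606.
T₁⁴ − T₂⁴ = 5.29×10^11 − 6.27×10^7 = 5.29×10^11 K⁴.
q = 5.67×10⁻⁸ × 5.29×10^11 / 5.606 = 5350 W/m².
Q = q·A = 5350 × 4.9 = 26200 W.

Q ≈ 26200 W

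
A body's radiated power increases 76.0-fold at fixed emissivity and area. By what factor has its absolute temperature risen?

P ∝ T⁴ ⇒ T ∝ P^(1/4), so T scales by (76.0)^(1/4) = 2.95.

factor ≈ 2.95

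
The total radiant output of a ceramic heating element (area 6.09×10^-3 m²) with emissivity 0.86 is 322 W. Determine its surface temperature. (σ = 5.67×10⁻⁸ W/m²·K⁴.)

T ≈ 1020 K

From P = εσAT⁴, T = (P / εσA)^(1/4) = (322 / (0.86 × 5.67×10⁻⁸ × 6.09×10^-3))^(1/4).
T = (1.08×10^12)^(1/4) = 1020 K.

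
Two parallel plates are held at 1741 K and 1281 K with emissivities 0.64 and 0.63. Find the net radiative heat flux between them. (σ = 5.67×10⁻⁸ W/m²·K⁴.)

q ≈ 1.71×10^5 W/m²

For two large parallel gray plates, q = σ(T₁⁴ − T₂⁴) / (1/ε₁ + 1/ε₂ − 1).
1/ε₁ + 1/ε₂ − 1 = 1/0.64 + 1/0.63 − 1 = 2.150.
T₁⁴ − T₂⁴ = 9.19×10^12 − 2.69×10^12 = 6.49×10^12 K⁴.
q = 5.67×10⁻⁸ × 6.49×10^12 / 2.150 = 1.71×10^5 W/m².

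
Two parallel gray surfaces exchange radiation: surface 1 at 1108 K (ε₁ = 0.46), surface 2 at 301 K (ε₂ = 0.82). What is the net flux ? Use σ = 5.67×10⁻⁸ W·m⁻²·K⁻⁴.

For two large parallel gray plates, q = σ(T₁⁴ − T₂⁴) / (1/ε₁ + 1/ε₂ − 1).
1/ε₁ + 1/ε₂ − 1 = 1/0.46 + 1/0.82 − 1 = 2.393.
T₁⁴ − T₂⁴ = 1.51×10^12 − 8.21×10^9 = 1.50×10^12 K⁴.
q = 5.67×10⁻⁸ × 1.50×10^12 / 2.393 = 35500 W/m².

q ≈ 35500 W/m²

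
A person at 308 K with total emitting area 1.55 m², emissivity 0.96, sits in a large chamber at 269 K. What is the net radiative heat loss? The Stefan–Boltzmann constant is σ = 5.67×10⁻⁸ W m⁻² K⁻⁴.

Q = εσA(T⁴ − T_s⁴). T⁴ − T_s⁴ = (308)⁴ − (269)⁴ = 9.00×10^9 − 5.24×10^9 = 3.76×10^9 K⁴.
Q = 0.96 × 5.67×10⁻⁸ × 1.55 × 3.76×10^9 = 317 W.

Q ≈ 317 W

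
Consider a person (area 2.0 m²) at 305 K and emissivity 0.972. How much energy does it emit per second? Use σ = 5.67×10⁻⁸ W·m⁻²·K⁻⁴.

P ≈ 954 W

P = εσAT⁴ = 0.972 × 5.67×10⁻⁸ × 2.00 × (305)⁴ = 0.972 × 5.67×10⁻⁸ × 2.00 × 8.65×10^9.
P = 954 W.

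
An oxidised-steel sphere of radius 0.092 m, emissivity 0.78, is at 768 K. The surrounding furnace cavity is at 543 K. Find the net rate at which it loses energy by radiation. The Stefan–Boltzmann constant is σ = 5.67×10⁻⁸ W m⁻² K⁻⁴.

A = 4πr² = 4π × (0.092)² = 0.106 m².
Q = εσA(T⁴ − T_s⁴). T⁴ − T_s⁴ = (768)⁴ − (543)⁴ = 3.48×10^11 − 8.69×10^10 = 2.61×10^11 K⁴.
Q = 0.78 × 5.67×10⁻⁸ × 0.106 × 2.61×10^11 = 1230 W.

Q ≈ 1230 W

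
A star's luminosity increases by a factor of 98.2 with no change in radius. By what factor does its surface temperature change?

P ∝ T⁴ ⇒ T ∝ P^(1/4), so T scales by (98.2)^(1/4) = 3.15.

factor ≈ 3.15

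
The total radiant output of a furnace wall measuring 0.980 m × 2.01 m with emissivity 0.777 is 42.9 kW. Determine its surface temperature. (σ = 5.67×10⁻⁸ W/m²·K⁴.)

T ≈ 839 K

A = 0.980 × 2.01 = 1.97 m².
From P = εσAT⁴, T = (P / εσA)^(1/4) = (42900 / (0.777 × 5.67×10⁻⁸ × 1.97))^(1/4).
T = (4.94×10^11)^(1/4) = 839 K.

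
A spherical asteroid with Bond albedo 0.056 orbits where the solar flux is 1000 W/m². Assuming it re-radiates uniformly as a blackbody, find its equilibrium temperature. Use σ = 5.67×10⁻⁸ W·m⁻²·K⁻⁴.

Power absorbed = (1−a)S·πR²; power emitted = 4πR²σT⁴. Equating and cancelling πR²:
T = ((1−a)S / 4σ)^(1/4) = (944 / (4 × 5.67×10⁻⁸))^(1/4) = (4.16×10^9)^(1/4).
T = 254 K.

T ≈ 254 K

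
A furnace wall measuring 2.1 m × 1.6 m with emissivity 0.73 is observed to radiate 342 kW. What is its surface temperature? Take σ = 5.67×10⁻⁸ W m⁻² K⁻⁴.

T ≈ 1250 K

A = 2.1 × 1.6 = 3.36 m².
From P = εσAT⁴, T = (P / εσA)^(1/4) = (3.42×10^5 / (0.73 × 5.67×10⁻⁸ × 3.36))^(1/4).
T = (2.46×10^12)^(1/4) = 1250 K.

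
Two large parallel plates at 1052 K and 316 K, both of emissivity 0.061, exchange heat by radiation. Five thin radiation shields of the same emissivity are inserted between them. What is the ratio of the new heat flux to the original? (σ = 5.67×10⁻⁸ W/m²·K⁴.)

ratio ≈ 0.167

With N identical shields there are N+1 = 6 gaps in series, each with the same radiative resistance, so the flux falls to 1/(N+1) of its unshielded value.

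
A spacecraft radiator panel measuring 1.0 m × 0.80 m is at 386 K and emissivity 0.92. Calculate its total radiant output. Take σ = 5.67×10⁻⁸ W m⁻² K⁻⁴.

A = 1.0 × 0.80 = 0.800 m².
P = εσAT⁴ = 0.92 × 5.67×10⁻⁸ × 0.800 × (386)⁴ = 0.92 × 5.67×10⁻⁸ × 0.800 × 2.22×10^10.
P = 926 W.

P ≈ 926 W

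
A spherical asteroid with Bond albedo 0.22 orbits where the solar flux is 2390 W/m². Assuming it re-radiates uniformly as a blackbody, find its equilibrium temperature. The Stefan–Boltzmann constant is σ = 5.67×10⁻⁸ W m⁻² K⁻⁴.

T ≈ 301 K

Power absorbed = (1−a)S·πR²; power emitted = 4πR²σT⁴. Equating and cancelling πR²:
T = ((1−a)S / 4σ)^(1/4) = (1860 / (4 × 5.67×10⁻⁸))^(1/4) = (8.22×10^9)^(1/4).
T = 301 K.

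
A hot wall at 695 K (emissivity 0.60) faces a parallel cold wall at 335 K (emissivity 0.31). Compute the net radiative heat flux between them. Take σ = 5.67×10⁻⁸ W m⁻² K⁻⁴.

For two large parallel gray plates, q = σ(T₁⁴ − T₂⁴) / (1/ε₁ + 1/ε₂ − 1).
1/ε₁ + 1/ε₂ − 1 = 1/0.60 + 1/0.31 − 1 = 3.892.
T₁⁴ − T₂⁴ = 2.33×10^11 − 1.26×10^10 = 2.21×10^11 K⁴.
q = 5.67×10⁻⁸ × 2.21×10^11 / 3.892 = 3220 W/m².

q ≈ 3220 W/m²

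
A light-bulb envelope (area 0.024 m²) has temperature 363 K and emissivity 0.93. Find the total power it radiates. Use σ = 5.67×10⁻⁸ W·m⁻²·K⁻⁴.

Stefan–Boltzmann: P = εσAT⁴ = 0.93 × 5.67×10⁻⁸ × 0.0240 × (363)⁴ = 0.93 × 5.67×10⁻⁸ × 0.0240 × 1.74×10^10.
P = 22.0 W.

P ≈ 22.0 W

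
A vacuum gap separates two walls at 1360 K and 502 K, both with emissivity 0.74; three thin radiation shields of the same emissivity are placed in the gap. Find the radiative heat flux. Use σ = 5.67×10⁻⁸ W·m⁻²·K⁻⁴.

q ≈ 28000 W/m²

Each of the 4 gaps contributes resistance (2/ε − 1) = 2/0.74 − 1 = 1.703; total = 6.811.
q = σ(T₁⁴ − T₂⁴) / 6.811 = 5.67×10⁻⁸ × 3.36×10^12 / 6.811 = 28000 W/m².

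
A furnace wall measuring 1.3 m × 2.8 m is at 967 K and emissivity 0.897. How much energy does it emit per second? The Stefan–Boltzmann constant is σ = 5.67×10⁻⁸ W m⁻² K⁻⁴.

P ≈ 1.62×10^5 W

A = 1.3 × 2.8 = 3.64 m².
Stefan–Boltzmann: P = εσAT⁴ = 0.897 × 5.67×10⁻⁸ × 3.64 × (967)⁴ = 0.897 × 5.67×10⁻⁸ × 3.64 × 8.74×10^11.
P = 1.62×10^5 W.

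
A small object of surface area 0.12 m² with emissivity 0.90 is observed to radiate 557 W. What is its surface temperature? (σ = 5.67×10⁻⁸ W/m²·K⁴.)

From P = εσAT⁴, T = (P / εσA)^(1/4) = (557 / (0.90 × 5.67×10⁻⁸ × 0.120))^(1/4).
T = (9.10×10^10)^(1/4) = 549 K.

T ≈ 549 K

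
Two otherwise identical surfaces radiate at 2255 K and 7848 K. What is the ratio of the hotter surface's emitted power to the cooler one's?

P ∝ T⁴, so the ratio is (7848/2255)⁴ = (3.480)⁴ = 147.

ratio ≈ 147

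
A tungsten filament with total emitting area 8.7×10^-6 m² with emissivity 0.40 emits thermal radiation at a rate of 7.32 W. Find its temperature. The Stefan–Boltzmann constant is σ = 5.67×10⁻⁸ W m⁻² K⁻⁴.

T ≈ 2470 K

From P = εσAT⁴, T = (P / εσA)^(1/4) = (7.32 / (0.40 × 5.67×10⁻⁸ × 8.70×10^-6))^(1/4).
T = (3.71×10^13)^(1/4) = 2470 K.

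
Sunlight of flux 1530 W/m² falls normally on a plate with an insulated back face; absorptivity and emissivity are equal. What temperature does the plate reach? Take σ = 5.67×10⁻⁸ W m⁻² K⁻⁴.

T ≈ 405 K

Absorbed flux αS = emitted flux εσT⁴ (one radiating face); with α = ε, T = (S/σ)^(1/4).
T = (1530 / 5.67×10⁻⁸)^(1/4) = (2.70×10^10)^(1/4).
T = 405 K.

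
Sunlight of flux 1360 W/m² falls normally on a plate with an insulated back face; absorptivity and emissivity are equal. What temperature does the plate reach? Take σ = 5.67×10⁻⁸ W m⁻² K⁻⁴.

T ≈ 394 K

Absorbed flux αS = emitted flux εσT⁴ (one radiating face); with α = ε, T = (S/σ)^(1/4).
T = (1360 / 5.67×10⁻⁸)^(1/4) = (2.40×10^10)^(1/4).
T = 394 K.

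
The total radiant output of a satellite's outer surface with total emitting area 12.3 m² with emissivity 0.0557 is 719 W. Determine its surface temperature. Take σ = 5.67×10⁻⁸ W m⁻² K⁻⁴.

T ≈ 369 K

From P = εσAT⁴, T = (P / εσA)^(1/4) = (719 / (0.0557 × 5.67×10⁻⁸ × 12.3))^(1/4).
T = (1.85×10^10)^(1/4) = 369 K.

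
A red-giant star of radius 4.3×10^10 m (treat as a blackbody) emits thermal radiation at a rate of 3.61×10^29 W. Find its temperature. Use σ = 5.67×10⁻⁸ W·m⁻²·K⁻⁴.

T ≈ 4070 K

A = 4πr² = 4π × (4.3×10^10)² = 2.32×10^22 m².
From P = σAT⁴, T = (P / σA)^(1/4) = (3.61×10^29 / (5.67×10⁻⁸ × 2.32×10^22))^(1/4).
T = (2.74×10^14)^(1/4) = 4070 K.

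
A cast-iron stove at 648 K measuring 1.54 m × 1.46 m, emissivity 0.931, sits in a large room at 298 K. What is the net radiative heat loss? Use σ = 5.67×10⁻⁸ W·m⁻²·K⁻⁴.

A = 1.54 × 1.46 = 2.25 m².
Q = εσA(T⁴ − T_s⁴). T⁴ − T_s⁴ = (648)⁴ − (298)⁴ = 1.76×10^11 − 7.89×10^9 = 1.68×10^11 K⁴.
Q = 0.931 × 5.67×10⁻⁸ × 2.25 × 1.68×10^11 = 20000 W.

Q ≈ 20000 W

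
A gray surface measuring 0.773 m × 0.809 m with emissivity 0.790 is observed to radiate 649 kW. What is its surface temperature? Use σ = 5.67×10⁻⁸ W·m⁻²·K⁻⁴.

A = 0.773 × 0.809 = 0.625 m².
From P = εσAT⁴, T = (P / εσA)^(1/4) = (6.49×10^5 / (0.790 × 5.67×10⁻⁸ × 0.625))^(1/4).
T = (2.32×10^13)^(1/4) = 2190 K.

T ≈ 2190 K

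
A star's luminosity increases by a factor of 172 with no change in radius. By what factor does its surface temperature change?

factor ≈ 3.62

P ∝ T⁴ ⇒ T ∝ P^(1/4), so T scales by (172)^(1/4) = 3.62.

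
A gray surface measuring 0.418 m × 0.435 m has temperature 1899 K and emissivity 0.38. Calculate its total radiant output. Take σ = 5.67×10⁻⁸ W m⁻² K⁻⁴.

A = 0.418 × 0.435 = 0.182 m².
Stefan–Boltzmann: P = εσAT⁴ = 0.38 × 5.67×10⁻⁸ × 0.182 × (1899)⁴ = 0.38 × 5.67×10⁻⁸ × 0.182 × 1.30×10^13.
P = 50900 W.

P ≈ 50900 W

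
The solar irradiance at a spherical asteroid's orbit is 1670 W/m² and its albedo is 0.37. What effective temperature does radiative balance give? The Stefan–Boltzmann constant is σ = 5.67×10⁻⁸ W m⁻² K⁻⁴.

Power absorbed = (1−a)S·πR²; power emitted = 4πR²σT⁴. Equating and cancelling πR²:
T = ((1−a)S / 4σ)^(1/4) = (1050 / (4 × 5.67×10⁻⁸))^(1/4) = (4.64×10^9)^(1/4).
T = 261 K.

T ≈ 261 K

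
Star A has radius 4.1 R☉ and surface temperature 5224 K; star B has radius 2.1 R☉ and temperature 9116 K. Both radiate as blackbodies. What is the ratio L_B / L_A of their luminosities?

L_B/L_A ≈ 2.43

L = 4πR²σT⁴ ∝ R²T⁴, so L_B/L_A = (2.1/4.1)² × (9116/5224)⁴ = 0.262 × 9.27 = 2.43.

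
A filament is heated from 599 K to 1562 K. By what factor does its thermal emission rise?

P ∝ T⁴, so the ratio is (1562/599)⁴ = (2.608)⁴ = 46.2.

ratio ≈ 46.2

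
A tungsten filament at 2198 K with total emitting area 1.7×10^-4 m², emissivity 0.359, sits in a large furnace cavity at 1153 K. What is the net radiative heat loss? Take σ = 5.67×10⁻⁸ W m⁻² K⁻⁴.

Q ≈ 74.7 W

Q = εσA(T⁴ − T_s⁴). T⁴ − T_s⁴ = (2198)⁴ − (1153)⁴ = 2.33×10^13 − 1.77×10^12 = 2.16×10^13 K⁴.
Q = 0.359 × 5.67×10⁻⁸ × 1.70×10^-4 × 2.16×10^13 = 74.7 W.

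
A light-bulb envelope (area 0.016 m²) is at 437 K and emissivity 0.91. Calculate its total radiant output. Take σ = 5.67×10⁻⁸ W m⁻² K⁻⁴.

P ≈ 30.1 W

Stefan–Boltzmann: P = εσAT⁴ = 0.91 × 5.67×10⁻⁸ × 0.0160 × (437)⁴ = 0.91 × 5.67×10⁻⁸ × 0.0160 × 3.65×10^10.
P = 30.1 W.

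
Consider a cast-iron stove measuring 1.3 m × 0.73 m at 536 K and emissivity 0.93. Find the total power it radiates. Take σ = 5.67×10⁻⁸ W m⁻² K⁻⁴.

A = 1.3 × 0.73 = 0.949 m².
P = εσAT⁴ = 0.93 × 5.67×10⁻⁸ × 0.949 × (536)⁴ = 0.93 × 5.67×10⁻⁸ × 0.949 × 8.25×10^10.
P = 4130 W.

P ≈ 4130 W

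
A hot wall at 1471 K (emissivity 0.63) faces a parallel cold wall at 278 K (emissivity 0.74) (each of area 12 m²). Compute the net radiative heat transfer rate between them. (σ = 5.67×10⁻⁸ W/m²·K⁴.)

For two large parallel gray plates, q = σ(T₁⁴ − T₂⁴) / (1/ε₁ + 1/ε₂ − 1).
1/ε₁ + 1/ε₂ − 1 = 1/0.63 + 1/0.74 − 1 = 1.939.
T₁⁴ − T₂⁴ = 4.68×10^12 − 5.97×10^9 = 4.68×10^12 K⁴.
q = 5.67×10⁻⁸ × 4.68×10^12 / 1.939 = 1.37×10^5 W/m².
Q = q·A = 1.37×10^5 × 12 = 1.64×10^6 W.

Q ≈ 1.64×10^6 W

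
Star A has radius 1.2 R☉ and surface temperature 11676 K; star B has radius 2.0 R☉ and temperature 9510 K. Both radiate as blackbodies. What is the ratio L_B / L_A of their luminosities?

L = 4πR²σT⁴ ∝ R²T⁴, so L_B/L_A = (2.0/1.2)² × (9510/11676)⁴ = 2.78 × 0.440 = 1.22.

L_B/L_A ≈ 1.22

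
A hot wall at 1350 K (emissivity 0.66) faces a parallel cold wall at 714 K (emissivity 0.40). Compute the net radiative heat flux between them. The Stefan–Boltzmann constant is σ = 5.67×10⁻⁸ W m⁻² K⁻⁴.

For two large parallel gray plates, q = σ(T₁⁴ − T₂⁴) / (1/ε₁ + 1/ε₂ − 1).
1/ε₁ + 1/ε₂ − 1 = 1/0.66 + 1/0.40 − 1 = 3.015.
T₁⁴ − T₂⁴ = 3.32×10^12 − 2.60×10^11 = 3.06×10^12 K⁴.
q = 5.67×10⁻⁸ × 3.06×10^12 / 3.015 = 57600 W/m².

q ≈ 57600 W/m²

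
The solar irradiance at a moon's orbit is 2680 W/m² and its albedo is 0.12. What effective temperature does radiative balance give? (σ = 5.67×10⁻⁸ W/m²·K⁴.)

Power absorbed = (1−a)S·πR²; power emitted = 4πR²σT⁴. Equating and cancelling πR²:
T = ((1−a)S / 4σ)^(1/4) = (2360 / (4 × 5.67×10⁻⁸))^(1/4) = (1.04×10^10)^(1/4).
T = 319 K.

T ≈ 319 K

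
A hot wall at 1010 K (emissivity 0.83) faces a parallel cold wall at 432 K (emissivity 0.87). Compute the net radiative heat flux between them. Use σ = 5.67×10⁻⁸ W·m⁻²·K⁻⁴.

For two large parallel gray plates, q = σ(T₁⁴ − T₂⁴) / (1/ε₁ + 1/ε₂ − 1).
1/ε₁ + 1/ε₂ − 1 = 1/0.83 + 1/0.87 − 1 = 1.354.
T₁⁴ − T₂⁴ = 1.04×10^12 − 3.48×10^10 = 1.01×10^12 K⁴.
q = 5.67×10⁻⁸ × 1.01×10^12 / 1.354 = 42100 W/m².

q ≈ 42100 W/m²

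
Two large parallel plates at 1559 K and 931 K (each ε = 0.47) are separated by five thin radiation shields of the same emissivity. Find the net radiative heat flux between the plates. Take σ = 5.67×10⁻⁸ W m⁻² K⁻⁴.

Each of the 6 gaps contributes resistance (2/ε − 1) = 2/0.47 − 1 = 3.255; total = 19.53.
q = σ(T₁⁴ − T₂⁴) / 19.53 = 5.67×10⁻⁸ × 5.16×10^12 / 19.53 = 15000 W/m².

q ≈ 15000 W/m²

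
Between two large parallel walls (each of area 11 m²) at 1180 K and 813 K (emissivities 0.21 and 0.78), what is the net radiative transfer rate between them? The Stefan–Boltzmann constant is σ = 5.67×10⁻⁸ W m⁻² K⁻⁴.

For two large parallel gray plates, q = σ(T₁⁴ − T₂⁴) / (1/ε₁ + 1/ε₂ − 1).
1/ε₁ + 1/ε₂ − 1 = 1/0.21 + 1/0.78 − 1 = 5.044.
T₁⁴ − T₂⁴ = 1.94×10^12 − 4.37×10^11 = 1.50×10^12 K⁴.
q = 5.67×10⁻⁸ × 1.50×10^12 / 5.044 = 16900 W/m².
Q = q·A = 16900 × 11 = 1.86×10^5 W.

Q ≈ 1.86×10^5 W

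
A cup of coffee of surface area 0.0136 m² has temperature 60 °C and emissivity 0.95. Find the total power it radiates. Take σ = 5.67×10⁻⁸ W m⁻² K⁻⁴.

60 °C = 333 K.
Stefan–Boltzmann: P = εσAT⁴ = 0.95 × 5.67×10⁻⁸ × 0.0136 × (333)⁴ = 0.95 × 5.67×10⁻⁸ × 0.0136 × 1.23×10^10.
P = 9.01 W.

P ≈ 9.01 W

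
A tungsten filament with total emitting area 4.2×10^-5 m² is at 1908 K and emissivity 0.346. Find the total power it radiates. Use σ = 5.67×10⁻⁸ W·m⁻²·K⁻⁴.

P ≈ 10.9 W

P = εσAT⁴ = 0.346 × 5.67×10⁻⁸ × 4.20×10^-5 × (1908)⁴ = 0.346 × 5.67×10⁻⁸ × 4.20×10^-5 × 1.33×10^13.
P = 10.9 W.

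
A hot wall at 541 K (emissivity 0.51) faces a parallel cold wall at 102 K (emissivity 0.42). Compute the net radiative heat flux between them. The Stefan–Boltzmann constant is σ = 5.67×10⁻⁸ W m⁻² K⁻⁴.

For two large parallel gray plates, q = σ(T₁⁴ − T₂⁴) / (1/ε₁ + 1/ε₂ − 1).
1/ε₁ + 1/ε₂ − 1 = 1/0.51 + 1/0.42 − 1 = 3.342.
T₁⁴ − T₂⁴ = 8.57×10^10 − 1.08×10^8 = 8.56×10^10 K⁴.
q = 5.67×10⁻⁸ × 8.56×10^10 / 3.342 = 1450 W/m².

q ≈ 1450 W/m²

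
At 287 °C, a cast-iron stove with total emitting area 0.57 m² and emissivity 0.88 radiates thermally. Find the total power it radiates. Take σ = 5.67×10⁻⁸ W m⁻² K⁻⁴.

287 °C = 560 K.
P = εσAT⁴ = 0.88 × 5.67×10⁻⁸ × 0.570 × (560)⁴ = 0.88 × 5.67×10⁻⁸ × 0.570 × 9.83×10^10.
P = 2800 W.

P ≈ 2800 W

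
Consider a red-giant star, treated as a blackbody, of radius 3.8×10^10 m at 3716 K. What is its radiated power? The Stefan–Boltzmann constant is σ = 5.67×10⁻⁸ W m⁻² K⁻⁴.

A = 4πr² = 4π × (3.8×10^10)² = 1.81×10^22 m².
P = σAT⁴ = 5.67×10⁻⁸ × 1.81×10^22 × (3716)⁴ = 5.67×10⁻⁸ × 1.81×10^22 × 1.91×10^14.
P = 1.96×10^29 W.

P ≈ 1.96×10^29 W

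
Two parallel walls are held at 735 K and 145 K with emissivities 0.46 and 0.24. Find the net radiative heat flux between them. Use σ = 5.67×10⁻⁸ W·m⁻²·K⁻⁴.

For two large parallel gray plates, q = σ(T₁⁴ − T₂⁴) / (1/ε₁ + 1/ε₂ − 1).
1/ε₁ + 1/ε₂ − 1 = 1/0.46 + 1/0.24 − 1 = 5.341.
T₁⁴ − T₂⁴ = 2.92×10^11 − 4.42×10^8 = 2.91×10^11 K⁴.
q = 5.67×10⁻⁸ × 2.91×10^11 / 5.341 = 3090 W/m².

q ≈ 3090 W/m²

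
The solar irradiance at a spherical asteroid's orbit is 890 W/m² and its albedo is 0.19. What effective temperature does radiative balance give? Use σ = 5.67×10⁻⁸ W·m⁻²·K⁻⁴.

T ≈ 237 K

Power absorbed = (1−a)S·πR²; power emitted = 4πR²σT⁴. Equating and cancelling πR²:
T = ((1−a)S / 4σ)^(1/4) = (721 / (4 × 5.67×10⁻⁸))^(1/4) = (3.18×10^9)^(1/4).
T = 237 K.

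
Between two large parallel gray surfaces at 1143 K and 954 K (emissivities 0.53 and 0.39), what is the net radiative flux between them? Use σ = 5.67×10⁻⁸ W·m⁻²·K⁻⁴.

q ≈ 14400 W/m²

For two large parallel gray plates, q = σ(T₁⁴ − T₂⁴) / (1/ε₁ + 1/ε₂ − 1).
1/ε₁ + 1/ε₂ − 1 = 1/0.53 + 1/0.39 − 1 = 3.451.
T₁⁴ − T₂⁴ = 1.71×10^12 − 8.28×10^11 = 8.78×10^11 K⁴.
q = 5.67×10⁻⁸ × 8.78×10^11 / 3.451 = 14400 W/m².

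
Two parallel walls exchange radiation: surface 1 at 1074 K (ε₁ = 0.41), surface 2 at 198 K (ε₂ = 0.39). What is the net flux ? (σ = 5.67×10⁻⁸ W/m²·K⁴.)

For two large parallel gray plates, q = σ(T₁⁴ − T₂⁴) / (1/ε₁ + 1/ε₂ − 1).
1/ε₁ + 1/ε₂ − 1 = 1/0.41 + 1/0.39 − 1 = 4.003.
T₁⁴ − T₂⁴ = 1.33×10^12 − 1.54×10^9 = 1.33×10^12 K⁴.
q = 5.67×10⁻⁸ × 1.33×10^12 / 4.003 = 18800 W/m².

q ≈ 18800 W/m²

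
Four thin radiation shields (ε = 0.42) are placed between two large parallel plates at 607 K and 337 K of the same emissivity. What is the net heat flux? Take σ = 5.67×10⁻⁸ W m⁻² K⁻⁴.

Each of the 5 gaps contributes resistance (2/ε − 1) = 2/0.42 − 1 = 3.762; total = 18.81.
q = σ(T₁⁴ − T₂⁴) / 18.81 = 5.67×10⁻⁸ × 1.23×10^11 / 18.81 = 370 W/m².

q ≈ 370 W/m²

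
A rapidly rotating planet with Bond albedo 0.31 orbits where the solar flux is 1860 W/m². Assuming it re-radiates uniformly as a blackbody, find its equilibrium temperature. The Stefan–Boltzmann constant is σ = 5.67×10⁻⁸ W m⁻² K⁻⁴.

T ≈ 274 K

Power absorbed = (1−a)S·πR²; power emitted = 4πR²σT⁴. Equating and cancelling πR²:
T = ((1−a)S / 4σ)^(1/4) = (1280 / (4 × 5.67×10⁻⁸))^(1/4) = (5.66×10^9)^(1/4).
T = 274 K.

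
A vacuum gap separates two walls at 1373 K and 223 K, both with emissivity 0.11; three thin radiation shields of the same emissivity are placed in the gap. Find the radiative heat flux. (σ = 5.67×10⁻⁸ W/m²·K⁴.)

q ≈ 2930 W/m²

Each of the 4 gaps contributes resistance (2/ε − 1) = 2/0.11 − 1 = 17.18; total = 68.73.
q = σ(T₁⁴ − T₂⁴) / 68.73 = 5.67×10⁻⁸ × 3.55×10^12 / 68.73 = 2930 W/m².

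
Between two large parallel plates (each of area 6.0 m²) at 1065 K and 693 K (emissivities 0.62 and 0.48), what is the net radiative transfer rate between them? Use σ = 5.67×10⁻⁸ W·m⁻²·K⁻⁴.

For two large parallel gray plates, q = σ(T₁⁴ − T₂⁴) / (1/ε₁ + 1/ε₂ − 1).
1/ε₁ + 1/ε₂ − 1 = 1/0.62 + 1/0.48 − 1 = 2.696.
T₁⁴ − T₂⁴ = 1.29×10^12 − 2.31×10^11 = 1.06×10^12 K⁴.
q = 5.67×10⁻⁸ × 1.06×10^12 / 2.696 = 22200 W/m².
Q = q·A = 22200 × 6.0 = 1.33×10^5 W.

Q ≈ 1.33×10^5 W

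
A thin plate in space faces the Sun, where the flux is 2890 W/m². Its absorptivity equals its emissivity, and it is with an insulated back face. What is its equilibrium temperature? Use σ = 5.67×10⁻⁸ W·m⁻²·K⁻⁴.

T ≈ 475 K

Absorbed flux αS = emitted flux εσT⁴ (one radiating face); with α = ε, T = (S/σ)^(1/4).
T = (2890 / 5.67×10⁻⁸)^(1/4) = (5.10×10^10)^(1/4).
T = 475 K.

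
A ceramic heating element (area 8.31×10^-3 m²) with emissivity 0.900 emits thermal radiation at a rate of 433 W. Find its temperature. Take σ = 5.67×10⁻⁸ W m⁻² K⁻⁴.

T ≈ 1010 K

From P = εσAT⁴, T = (P / εσA)^(1/4) = (433 / (0.900 × 5.67×10⁻⁸ × 8.31×10^-3))^(1/4).
T = (1.02×10^12)^(1/4) = 1010 K.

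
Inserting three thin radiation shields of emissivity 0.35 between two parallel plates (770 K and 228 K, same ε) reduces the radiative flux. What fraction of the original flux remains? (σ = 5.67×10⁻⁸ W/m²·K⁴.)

ratio ≈ 0.250

With N identical shields there are N+1 = 4 gaps in series, each with the same radiative resistance, so the flux falls to 1/(N+1) of its unshielded value.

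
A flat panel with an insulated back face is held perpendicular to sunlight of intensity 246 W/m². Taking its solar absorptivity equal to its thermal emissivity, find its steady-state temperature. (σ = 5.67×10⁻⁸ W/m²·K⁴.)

Absorbed flux αS = emitted flux εσT⁴ (one radiating face); with α = ε, T = (S/σ)^(1/4).
T = (246 / 5.67×10⁻⁸)^(1/4) = (4.34×10^9)^(1/4).
T = 257 K.

T ≈ 257 K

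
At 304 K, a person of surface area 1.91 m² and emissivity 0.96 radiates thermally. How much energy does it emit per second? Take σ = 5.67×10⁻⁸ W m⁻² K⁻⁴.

P = εσAT⁴ = 0.96 × 5.67×10⁻⁸ × 1.91 × (304)⁴ = 0.96 × 5.67×10⁻⁸ × 1.91 × 8.54×10^9.
P = 888 W.

P ≈ 888 W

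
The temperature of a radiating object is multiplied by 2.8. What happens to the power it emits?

P ∝ T⁴, so the power scales as (2.8)⁴ = 61.5.

factor ≈ 61.5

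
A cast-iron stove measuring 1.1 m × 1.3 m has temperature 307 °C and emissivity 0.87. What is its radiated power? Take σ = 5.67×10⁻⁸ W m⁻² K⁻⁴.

P ≈ 7980 W

A = 1.1 × 1.3 = 1.43 m².
307 °C = 580 K.
Stefan–Boltzmann: P = εσAT⁴ = 0.87 × 5.67×10⁻⁸ × 1.43 × (580)⁴ = 0.87 × 5.67×10⁻⁸ × 1.43 × 1.13×10^11.
P = 7980 W.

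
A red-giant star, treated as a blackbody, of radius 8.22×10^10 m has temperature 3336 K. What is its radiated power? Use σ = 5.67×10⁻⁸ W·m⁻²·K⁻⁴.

P ≈ 5.96×10^29 W

A = 4πr² = 4π × (8.22×10^10)² = 8.49×10^22 m².
P = σAT⁴ = 5.67×10⁻⁸ × 8.49×10^22 × (3336)⁴ = 5.67×10⁻⁸ × 8.49×10^22 × 1.24×10^14.
P = 5.96×10^29 W.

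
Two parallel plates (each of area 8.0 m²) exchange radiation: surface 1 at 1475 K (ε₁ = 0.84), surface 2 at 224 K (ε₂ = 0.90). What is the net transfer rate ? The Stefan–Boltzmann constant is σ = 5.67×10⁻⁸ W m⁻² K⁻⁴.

Q ≈ 1.65×10^6 W

For two large parallel gray plates, q = σ(T₁⁴ − T₂⁴) / (1/ε₁ + 1/ε₂ − 1).
1/ε₁ + 1/ε₂ − 1 = 1/0.84 + 1/0.90 − 1 = 1.302.
T₁⁴ − T₂⁴ = 4.73×10^12 − 2.52×10^9 = 4.73×10^12 K⁴.
q = 5.67×10⁻⁸ × 4.73×10^12 / 1.302 = 2.06×10^5 W/m².
Q = q·A = 2.06×10^5 × 8.0 = 1.65×10^6 W.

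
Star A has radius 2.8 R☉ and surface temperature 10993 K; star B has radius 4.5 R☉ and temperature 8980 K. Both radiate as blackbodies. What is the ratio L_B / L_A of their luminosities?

L = 4πR²σT⁴ ∝ R²T⁴, so L_B/L_A = (4.5/2.8)² × (8980/10993)⁴ = 2.58 × 0.445 = 1.15.

L_B/L_A ≈ 1.15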